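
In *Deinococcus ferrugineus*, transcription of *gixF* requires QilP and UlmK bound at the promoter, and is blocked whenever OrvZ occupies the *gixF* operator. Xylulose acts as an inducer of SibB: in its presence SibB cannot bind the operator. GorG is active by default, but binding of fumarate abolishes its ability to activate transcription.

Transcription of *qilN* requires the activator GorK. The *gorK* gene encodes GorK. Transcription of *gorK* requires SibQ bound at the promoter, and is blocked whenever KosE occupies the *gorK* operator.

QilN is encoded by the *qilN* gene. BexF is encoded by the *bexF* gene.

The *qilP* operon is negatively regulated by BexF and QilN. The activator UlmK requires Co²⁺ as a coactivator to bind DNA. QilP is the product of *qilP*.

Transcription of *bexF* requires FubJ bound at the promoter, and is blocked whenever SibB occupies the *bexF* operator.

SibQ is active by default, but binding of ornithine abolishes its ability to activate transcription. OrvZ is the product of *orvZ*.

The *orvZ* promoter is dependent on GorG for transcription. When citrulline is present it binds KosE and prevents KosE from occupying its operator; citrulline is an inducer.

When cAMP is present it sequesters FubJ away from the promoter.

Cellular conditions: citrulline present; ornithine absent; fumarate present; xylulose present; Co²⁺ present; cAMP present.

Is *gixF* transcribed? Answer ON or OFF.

OFF

Xylulose is present, so SibB is inactive.
cAMP is present, so FubJ is inactive.
Required activator FubJ is absent, so *bexF* is not transcribed.
So BexF is not produced.
Ornithine is absent, so SibQ is active.
Citrulline is present, so KosE is inactive.
No repressor is bound and SibQ is active, so *gorK* is transcribed.
So GorK is produced and active.
No repressor is bound and GorK is active, so *qilN* is transcribed.
So QilN is produced and active.
With repressor QilN bound, *qilP* is not transcribed.
So QilP is not produced.
Fumarate is present, so GorG is inactive.
Required activator GorG is absent, so *orvZ* is not transcribed.
So OrvZ is not produced.
Co²⁺ is present, so UlmK is active.
Required activator QilP is absent, so *gixF* is not transcribed.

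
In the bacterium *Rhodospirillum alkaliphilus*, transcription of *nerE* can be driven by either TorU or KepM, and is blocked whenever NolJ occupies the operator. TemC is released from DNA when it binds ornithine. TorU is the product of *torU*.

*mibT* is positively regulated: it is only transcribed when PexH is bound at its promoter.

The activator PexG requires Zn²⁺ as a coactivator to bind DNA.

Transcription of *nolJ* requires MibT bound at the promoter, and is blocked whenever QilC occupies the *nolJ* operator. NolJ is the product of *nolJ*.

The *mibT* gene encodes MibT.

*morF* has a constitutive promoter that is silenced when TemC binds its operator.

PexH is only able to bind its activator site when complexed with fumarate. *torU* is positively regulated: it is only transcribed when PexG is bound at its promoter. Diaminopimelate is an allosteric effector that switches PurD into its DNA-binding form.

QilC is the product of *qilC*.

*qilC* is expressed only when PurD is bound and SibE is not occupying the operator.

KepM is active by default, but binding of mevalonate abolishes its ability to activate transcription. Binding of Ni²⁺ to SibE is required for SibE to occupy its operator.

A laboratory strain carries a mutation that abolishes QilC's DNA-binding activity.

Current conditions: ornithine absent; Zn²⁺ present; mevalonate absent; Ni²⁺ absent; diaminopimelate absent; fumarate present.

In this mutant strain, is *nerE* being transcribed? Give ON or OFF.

OFF

Zn²⁺ is present, so PexG is active.
No repressor is bound and PexG is active, so *torU* is transcribed.
So TorU is produced and active.
Fumarate is present, so PexH is active.
No repressor is bound and PexH is active, so *mibT* is transcribed.
So MibT is produced and active.
QilC is non-functional in this strain, so it has no effect.
No repressor is bound and MibT is active, so *nolJ* is transcribed.
So NolJ is produced and active.
Mevalonate is absent, so KepM is active.
With repressor NolJ bound, *nerE* is not transcribed.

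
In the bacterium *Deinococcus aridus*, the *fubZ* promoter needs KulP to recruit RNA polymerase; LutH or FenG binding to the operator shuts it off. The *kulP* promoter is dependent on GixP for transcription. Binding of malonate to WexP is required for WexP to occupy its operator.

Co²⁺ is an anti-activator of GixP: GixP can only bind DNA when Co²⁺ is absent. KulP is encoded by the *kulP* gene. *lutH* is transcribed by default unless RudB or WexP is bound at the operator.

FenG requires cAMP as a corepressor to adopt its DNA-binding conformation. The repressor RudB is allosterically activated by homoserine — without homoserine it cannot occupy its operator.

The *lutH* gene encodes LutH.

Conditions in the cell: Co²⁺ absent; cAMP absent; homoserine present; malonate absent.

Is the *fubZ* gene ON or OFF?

Homoserine is present, so RudB is active.
Malonate is absent, so WexP is inactive.
With repressor RudB bound, *lutH* is not transcribed.
So LutH is not produced.
cAMP is absent, so FenG is inactive.
Co²⁺ is absent, so GixP is active.
No repressor is bound and GixP is active, so *kulP* is transcribed.
So KulP is produced and active.
No repressor is bound and KulP is active, so *fubZ* is transcribed.

ON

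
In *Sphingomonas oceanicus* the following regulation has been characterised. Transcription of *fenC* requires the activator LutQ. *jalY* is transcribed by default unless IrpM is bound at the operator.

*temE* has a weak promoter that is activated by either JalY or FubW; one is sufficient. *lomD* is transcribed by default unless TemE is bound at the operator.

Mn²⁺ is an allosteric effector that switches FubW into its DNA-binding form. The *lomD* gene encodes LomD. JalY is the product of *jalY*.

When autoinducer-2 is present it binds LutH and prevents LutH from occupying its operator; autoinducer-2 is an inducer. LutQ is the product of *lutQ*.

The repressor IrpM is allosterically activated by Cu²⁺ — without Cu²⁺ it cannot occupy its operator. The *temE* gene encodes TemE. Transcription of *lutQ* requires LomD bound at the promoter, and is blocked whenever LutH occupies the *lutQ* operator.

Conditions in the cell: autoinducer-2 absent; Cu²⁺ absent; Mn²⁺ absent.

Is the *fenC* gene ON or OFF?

OFF

Cu²⁺ is absent, so IrpM is inactive.
With no repressor bound, *jalY* is transcribed.
So JalY is produced and active.
Mn²⁺ is absent, so FubW is inactive.
Activator JalY is present, so *temE* is transcribed.
So TemE is produced and active.
With repressor TemE bound, *lomD* is not transcribed.
So LomD is not produced.
Autoinducer-2 is absent, so LutH is active.
With repressor LutH bound, *lutQ* is not transcribed.
So LutQ is not produced.
Required activator LutQ is absent, so *fenC* is not transcribed.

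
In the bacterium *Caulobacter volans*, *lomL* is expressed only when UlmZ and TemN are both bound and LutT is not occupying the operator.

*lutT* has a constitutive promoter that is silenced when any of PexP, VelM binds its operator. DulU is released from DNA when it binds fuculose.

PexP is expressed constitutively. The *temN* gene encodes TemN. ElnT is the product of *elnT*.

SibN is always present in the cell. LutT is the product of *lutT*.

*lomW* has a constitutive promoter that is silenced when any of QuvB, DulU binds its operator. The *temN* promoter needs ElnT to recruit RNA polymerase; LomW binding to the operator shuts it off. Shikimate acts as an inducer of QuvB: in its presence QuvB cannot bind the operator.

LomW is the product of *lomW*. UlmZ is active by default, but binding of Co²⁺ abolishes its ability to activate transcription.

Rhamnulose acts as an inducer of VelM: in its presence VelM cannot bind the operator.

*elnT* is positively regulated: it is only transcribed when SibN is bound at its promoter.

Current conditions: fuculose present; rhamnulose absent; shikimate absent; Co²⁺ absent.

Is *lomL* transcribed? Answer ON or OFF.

ON

PexP is produced constitutively and is active.
Rhamnulose is absent, so VelM is active.
With repressor PexP bound, *lutT* is not transcribed.
So LutT is not produced.
Co²⁺ is absent, so UlmZ is active.
SibN is produced constitutively and is active.
No repressor is bound and SibN is active, so *elnT* is transcribed.
So ElnT is produced and active.
Shikimate is absent, so QuvB is active.
Fuculose is present, so DulU is inactive.
With repressor QuvB bound, *lomW* is not transcribed.
So LomW is not produced.
No repressor is bound and ElnT is active, so *temN* is transcribed.
So TemN is produced and active.
No repressor is bound and UlmZ and TemN are active, so *lomL* is transcribed.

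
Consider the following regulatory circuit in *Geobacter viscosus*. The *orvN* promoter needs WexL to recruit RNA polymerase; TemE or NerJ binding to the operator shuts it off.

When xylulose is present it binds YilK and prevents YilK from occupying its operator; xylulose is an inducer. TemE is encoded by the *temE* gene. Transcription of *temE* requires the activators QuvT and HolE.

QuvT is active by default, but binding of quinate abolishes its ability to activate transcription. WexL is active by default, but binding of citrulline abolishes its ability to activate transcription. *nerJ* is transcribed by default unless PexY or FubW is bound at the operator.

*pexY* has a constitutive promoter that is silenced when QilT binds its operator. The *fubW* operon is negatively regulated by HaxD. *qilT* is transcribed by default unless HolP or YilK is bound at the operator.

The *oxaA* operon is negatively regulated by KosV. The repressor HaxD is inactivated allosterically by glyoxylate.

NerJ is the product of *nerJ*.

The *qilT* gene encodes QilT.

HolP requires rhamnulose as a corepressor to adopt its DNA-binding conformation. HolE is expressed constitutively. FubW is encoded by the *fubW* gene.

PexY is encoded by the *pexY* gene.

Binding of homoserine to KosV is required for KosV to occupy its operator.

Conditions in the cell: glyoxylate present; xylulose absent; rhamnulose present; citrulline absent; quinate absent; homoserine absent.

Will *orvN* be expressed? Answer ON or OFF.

OFF

Quinate is absent, so QuvT is active.
HolE is produced constitutively and is active.
No repressor is bound and QuvT and HolE are active, so *temE* is transcribed.
So TemE is produced and active.
Rhamnulose is present, so HolP is active.
Xylulose is absent, so YilK is active.
With repressor HolP bound, *qilT* is not transcribed.
So QilT is not produced.
With no repressor bound, *pexY* is transcribed.
So PexY is produced and active.
Glyoxylate is present, so HaxD is inactive.
With no repressor bound, *fubW* is transcribed.
So FubW is produced and active.
With repressor PexY bound, *nerJ* is not transcribed.
So NerJ is not produced.
Citrulline is absent, so WexL is active.
With repressor TemE bound, *orvN* is not transcribed.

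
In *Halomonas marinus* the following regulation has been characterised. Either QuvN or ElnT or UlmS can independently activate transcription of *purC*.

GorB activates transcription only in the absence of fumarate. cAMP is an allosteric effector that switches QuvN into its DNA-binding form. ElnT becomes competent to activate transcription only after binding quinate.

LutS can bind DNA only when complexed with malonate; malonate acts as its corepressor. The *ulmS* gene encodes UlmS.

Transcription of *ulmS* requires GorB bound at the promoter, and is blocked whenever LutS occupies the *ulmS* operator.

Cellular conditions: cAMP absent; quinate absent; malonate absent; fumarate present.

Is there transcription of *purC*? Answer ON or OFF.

OFF

cAMP is absent, so QuvN is inactive.
Quinate is absent, so ElnT is inactive.
Malonate is absent, so LutS is inactive.
Fumarate is present, so GorB is inactive.
Required activator GorB is absent, so *ulmS* is not transcribed.
So UlmS is not produced.
No activator is available at the *purC* promoter, so *purC* is not transcribed.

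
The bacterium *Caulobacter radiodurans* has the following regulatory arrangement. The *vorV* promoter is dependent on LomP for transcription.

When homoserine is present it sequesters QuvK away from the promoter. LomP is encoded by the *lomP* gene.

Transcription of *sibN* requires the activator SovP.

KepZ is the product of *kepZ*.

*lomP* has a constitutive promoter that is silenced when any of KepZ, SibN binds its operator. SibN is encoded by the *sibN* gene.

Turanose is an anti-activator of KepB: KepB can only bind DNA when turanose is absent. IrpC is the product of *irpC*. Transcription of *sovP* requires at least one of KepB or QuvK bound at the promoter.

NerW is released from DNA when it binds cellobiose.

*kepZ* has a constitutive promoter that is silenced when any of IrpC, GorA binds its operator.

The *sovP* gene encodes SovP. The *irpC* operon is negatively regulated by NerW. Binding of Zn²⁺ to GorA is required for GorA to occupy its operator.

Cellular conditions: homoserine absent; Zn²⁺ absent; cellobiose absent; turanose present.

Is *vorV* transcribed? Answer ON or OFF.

OFF

Cellobiose is absent, so NerW is active.
With repressor NerW bound, *irpC* is not transcribed.
So IrpC is not produced.
Zn²⁺ is absent, so GorA is inactive.
With no repressor bound, *kepZ* is transcribed.
So KepZ is produced and active.
Turanose is present, so KepB is inactive.
Homoserine is absent, so QuvK is active.
Activator QuvK is present, so *sovP* is transcribed.
So SovP is produced and active.
No repressor is bound and SovP is active, so *sibN* is transcribed.
So SibN is produced and active.
With repressor KepZ bound, *lomP* is not transcribed.
So LomP is not produced.
Required activator LomP is absent, so *vorV* is not transcribed.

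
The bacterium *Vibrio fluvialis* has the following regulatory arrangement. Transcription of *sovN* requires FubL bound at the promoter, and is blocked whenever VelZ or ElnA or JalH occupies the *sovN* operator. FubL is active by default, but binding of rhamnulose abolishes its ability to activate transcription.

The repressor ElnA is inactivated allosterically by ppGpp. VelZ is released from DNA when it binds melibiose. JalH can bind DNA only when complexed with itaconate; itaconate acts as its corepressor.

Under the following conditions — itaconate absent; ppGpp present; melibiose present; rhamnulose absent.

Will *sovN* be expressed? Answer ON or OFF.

Melibiose is present, so VelZ is inactive.
Rhamnulose is absent, so FubL is active.
ppGpp is present, so ElnA is inactive.
Itaconate is absent, so JalH is inactive.
No repressor is bound and FubL is active, so *sovN* is transcribed.

ON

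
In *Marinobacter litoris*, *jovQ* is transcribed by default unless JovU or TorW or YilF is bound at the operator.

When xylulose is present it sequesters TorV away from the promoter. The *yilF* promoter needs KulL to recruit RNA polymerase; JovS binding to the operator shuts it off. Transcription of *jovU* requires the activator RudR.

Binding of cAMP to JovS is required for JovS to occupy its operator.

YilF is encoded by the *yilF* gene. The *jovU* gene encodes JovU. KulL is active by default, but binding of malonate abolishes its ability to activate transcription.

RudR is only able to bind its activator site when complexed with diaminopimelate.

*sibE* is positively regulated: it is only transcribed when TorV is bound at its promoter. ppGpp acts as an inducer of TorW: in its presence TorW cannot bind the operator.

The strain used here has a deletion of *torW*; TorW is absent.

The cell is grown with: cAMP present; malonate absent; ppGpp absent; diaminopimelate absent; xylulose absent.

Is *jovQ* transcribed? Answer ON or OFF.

ON

Diaminopimelate is absent, so RudR is inactive.
Required activator RudR is absent, so *jovU* is not transcribed.
So JovU is not produced.
TorW is non-functional in this strain, so it has no effect.
cAMP is present, so JovS is active.
Malonate is absent, so KulL is active.
With repressor JovS bound, *yilF* is not transcribed.
So YilF is not produced.
With no repressor bound, *jovQ* is transcribed.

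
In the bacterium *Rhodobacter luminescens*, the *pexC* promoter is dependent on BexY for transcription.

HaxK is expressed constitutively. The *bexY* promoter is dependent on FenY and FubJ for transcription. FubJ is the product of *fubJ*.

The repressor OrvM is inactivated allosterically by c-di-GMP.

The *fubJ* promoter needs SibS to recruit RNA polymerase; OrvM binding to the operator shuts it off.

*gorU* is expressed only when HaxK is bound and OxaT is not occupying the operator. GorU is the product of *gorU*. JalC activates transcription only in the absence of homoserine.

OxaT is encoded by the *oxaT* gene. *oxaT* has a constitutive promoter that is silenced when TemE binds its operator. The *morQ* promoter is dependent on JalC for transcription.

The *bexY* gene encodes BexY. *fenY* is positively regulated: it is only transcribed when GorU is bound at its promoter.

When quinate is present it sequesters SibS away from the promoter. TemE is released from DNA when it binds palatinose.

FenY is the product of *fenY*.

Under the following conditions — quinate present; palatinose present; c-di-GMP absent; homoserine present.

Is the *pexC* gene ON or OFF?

Palatinose is present, so TemE is inactive.
With no repressor bound, *oxaT* is transcribed.
So OxaT is produced and active.
HaxK is produced constitutively and is active.
With repressor OxaT bound, *gorU* is not transcribed.
So GorU is not produced.
Required activator GorU is absent, so *fenY* is not transcribed.
So FenY is not produced.
c-di-GMP is absent, so OrvM is active.
Quinate is present, so SibS is inactive.
With repressor OrvM bound, *fubJ* is not transcribed.
So FubJ is not produced.
Required activator FenY is absent, so *bexY* is not transcribed.
So BexY is not produced.
Required activator BexY is absent, so *pexC* is not transcribed.

OFF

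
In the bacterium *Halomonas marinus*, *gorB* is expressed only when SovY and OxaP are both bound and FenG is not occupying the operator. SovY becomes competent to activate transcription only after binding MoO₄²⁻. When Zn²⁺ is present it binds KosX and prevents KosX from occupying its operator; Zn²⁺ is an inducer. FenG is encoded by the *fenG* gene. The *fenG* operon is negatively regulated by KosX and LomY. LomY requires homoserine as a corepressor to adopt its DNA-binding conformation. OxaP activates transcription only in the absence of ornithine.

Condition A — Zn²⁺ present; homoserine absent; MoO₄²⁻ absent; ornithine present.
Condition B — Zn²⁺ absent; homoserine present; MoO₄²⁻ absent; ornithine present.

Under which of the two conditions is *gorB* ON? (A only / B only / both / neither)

neither

Condition A:
Zn²⁺ is present, so KosX is inactive.
Homoserine is absent, so LomY is inactive.
With no repressor bound, *fenG* is transcribed.
So FenG is produced and active.
MoO₄²⁻ is absent, so SovY is inactive.
Ornithine is present, so OxaP is inactive.
With repressor FenG bound, *gorB* is not transcribed.
→ *gorB* is OFF in A.
Condition B:
Zn²⁺ is absent, so KosX is active.
Homoserine is present, so LomY is active.
With repressor KosX bound, *fenG* is not transcribed.
So FenG is not produced.
MoO₄²⁻ is absent, so SovY is inactive.
Ornithine is present, so OxaP is inactive.
Required activator SovY is absent, so *gorB* is not transcribed.
→ *gorB* is OFF in B.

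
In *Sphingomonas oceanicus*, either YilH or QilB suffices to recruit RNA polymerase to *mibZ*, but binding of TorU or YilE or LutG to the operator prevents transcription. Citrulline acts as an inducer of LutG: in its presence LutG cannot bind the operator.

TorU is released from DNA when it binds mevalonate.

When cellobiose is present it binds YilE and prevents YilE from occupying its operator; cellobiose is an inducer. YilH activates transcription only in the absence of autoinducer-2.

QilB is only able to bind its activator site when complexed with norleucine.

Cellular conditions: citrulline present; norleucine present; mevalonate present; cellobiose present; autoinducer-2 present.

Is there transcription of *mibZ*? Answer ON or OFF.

ON

Mevalonate is present, so TorU is inactive.
Cellobiose is present, so YilE is inactive.
Autoinducer-2 is present, so YilH is inactive.
Norleucine is present, so QilB is active.
Citrulline is present, so LutG is inactive.
Activator QilB is present, so *mibZ* is transcribed.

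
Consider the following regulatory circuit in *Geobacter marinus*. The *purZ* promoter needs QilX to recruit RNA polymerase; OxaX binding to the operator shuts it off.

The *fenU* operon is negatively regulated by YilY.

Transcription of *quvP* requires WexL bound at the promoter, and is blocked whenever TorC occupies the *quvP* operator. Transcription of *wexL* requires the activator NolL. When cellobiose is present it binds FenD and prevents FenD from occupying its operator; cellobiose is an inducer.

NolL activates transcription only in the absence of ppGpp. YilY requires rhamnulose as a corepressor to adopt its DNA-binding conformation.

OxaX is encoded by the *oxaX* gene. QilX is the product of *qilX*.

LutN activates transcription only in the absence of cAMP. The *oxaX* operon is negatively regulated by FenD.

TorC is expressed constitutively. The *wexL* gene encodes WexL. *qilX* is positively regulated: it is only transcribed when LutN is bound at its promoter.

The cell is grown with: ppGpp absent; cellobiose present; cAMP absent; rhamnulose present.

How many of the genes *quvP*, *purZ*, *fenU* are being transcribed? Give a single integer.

ppGpp is absent, so NolL is active.
No repressor is bound and NolL is active, so *wexL* is transcribed.
So WexL is produced and active.
TorC is produced constitutively and is active.
With repressor TorC bound, *quvP* is not transcribed.
→ *quvP* is OFF.
Cellobiose is present, so FenD is inactive.
With no repressor bound, *oxaX* is transcribed.
So OxaX is produced and active.
cAMP is absent, so LutN is active.
No repressor is bound and LutN is active, so *qilX* is transcribed.
So QilX is produced and active.
With repressor OxaX bound, *purZ* is not transcribed.
→ *purZ* is OFF.
Rhamnulose is present, so YilY is active.
With repressor YilY bound, *fenU* is not transcribed.
→ *fenU* is OFF.
0 of the 3 genes are transcribed.

0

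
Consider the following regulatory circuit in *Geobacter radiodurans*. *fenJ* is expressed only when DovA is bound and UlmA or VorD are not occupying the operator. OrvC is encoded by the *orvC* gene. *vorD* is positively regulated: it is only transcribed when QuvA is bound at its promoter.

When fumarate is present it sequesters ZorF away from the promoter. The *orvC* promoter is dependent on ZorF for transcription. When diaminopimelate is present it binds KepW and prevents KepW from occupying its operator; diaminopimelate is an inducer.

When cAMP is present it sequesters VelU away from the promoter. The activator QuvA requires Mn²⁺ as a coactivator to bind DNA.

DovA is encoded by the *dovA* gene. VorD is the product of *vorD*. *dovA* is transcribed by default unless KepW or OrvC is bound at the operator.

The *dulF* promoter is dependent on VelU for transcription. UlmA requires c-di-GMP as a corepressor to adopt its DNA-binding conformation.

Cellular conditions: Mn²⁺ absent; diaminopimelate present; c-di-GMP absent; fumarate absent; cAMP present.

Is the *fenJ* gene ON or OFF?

c-di-GMP is absent, so UlmA is inactive.
Diaminopimelate is present, so KepW is inactive.
Fumarate is absent, so ZorF is active.
No repressor is bound and ZorF is active, so *orvC* is transcribed.
So OrvC is produced and active.
With repressor OrvC bound, *dovA* is not transcribed.
So DovA is not produced.
Mn²⁺ is absent, so QuvA is inactive.
Required activator QuvA is absent, so *vorD* is not transcribed.
So VorD is not produced.
Required activator DovA is absent, so *fenJ* is not transcribed.

OFF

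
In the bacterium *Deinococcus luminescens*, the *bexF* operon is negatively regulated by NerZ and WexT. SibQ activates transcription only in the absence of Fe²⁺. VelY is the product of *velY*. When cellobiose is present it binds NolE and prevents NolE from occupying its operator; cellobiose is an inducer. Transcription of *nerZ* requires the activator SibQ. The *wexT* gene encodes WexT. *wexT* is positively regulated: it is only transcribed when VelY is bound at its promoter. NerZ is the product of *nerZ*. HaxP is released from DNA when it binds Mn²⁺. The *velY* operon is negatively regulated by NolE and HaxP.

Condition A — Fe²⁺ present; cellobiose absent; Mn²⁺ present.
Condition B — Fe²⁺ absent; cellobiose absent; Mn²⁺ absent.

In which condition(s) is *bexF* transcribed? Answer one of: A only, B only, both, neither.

Condition A:
Fe²⁺ is present, so SibQ is inactive.
Required activator SibQ is absent, so *nerZ* is not transcribed.
So NerZ is not produced.
Cellobiose is absent, so NolE is active.
Mn²⁺ is present, so HaxP is inactive.
With repressor NolE bound, *velY* is not transcribed.
So VelY is not produced.
Required activator VelY is absent, so *wexT* is not transcribed.
So WexT is not produced.
With no repressor bound, *bexF* is transcribed.
→ *bexF* is ON in A.
Condition B:
Fe²⁺ is absent, so SibQ is active.
No repressor is bound and SibQ is active, so *nerZ* is transcribed.
So NerZ is produced and active.
Cellobiose is absent, so NolE is active.
Mn²⁺ is absent, so HaxP is active.
With repressor NolE bound, *velY* is not transcribed.
So VelY is not produced.
Required activator VelY is absent, so *wexT* is not transcribed.
So WexT is not produced.
With repressor NerZ bound, *bexF* is not transcribed.
→ *bexF* is OFF in B.

A only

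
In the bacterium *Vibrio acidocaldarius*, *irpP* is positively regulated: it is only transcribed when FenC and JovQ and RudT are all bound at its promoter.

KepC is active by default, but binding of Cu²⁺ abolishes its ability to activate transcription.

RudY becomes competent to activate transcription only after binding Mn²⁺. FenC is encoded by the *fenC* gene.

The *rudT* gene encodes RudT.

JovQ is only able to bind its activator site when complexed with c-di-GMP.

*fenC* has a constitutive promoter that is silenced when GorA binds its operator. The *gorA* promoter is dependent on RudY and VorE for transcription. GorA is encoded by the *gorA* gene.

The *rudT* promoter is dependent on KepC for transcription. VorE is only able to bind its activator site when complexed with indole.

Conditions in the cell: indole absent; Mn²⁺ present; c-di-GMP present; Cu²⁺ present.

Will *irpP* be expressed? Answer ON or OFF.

OFF

Mn²⁺ is present, so RudY is active.
Indole is absent, so VorE is inactive.
Required activator VorE is absent, so *gorA* is not transcribed.
So GorA is not produced.
With no repressor bound, *fenC* is transcribed.
So FenC is produced and active.
c-di-GMP is present, so JovQ is active.
Cu²⁺ is present, so KepC is inactive.
Required activator KepC is absent, so *rudT* is not transcribed.
So RudT is not produced.
Required activator RudT is absent, so *irpP* is not transcribed.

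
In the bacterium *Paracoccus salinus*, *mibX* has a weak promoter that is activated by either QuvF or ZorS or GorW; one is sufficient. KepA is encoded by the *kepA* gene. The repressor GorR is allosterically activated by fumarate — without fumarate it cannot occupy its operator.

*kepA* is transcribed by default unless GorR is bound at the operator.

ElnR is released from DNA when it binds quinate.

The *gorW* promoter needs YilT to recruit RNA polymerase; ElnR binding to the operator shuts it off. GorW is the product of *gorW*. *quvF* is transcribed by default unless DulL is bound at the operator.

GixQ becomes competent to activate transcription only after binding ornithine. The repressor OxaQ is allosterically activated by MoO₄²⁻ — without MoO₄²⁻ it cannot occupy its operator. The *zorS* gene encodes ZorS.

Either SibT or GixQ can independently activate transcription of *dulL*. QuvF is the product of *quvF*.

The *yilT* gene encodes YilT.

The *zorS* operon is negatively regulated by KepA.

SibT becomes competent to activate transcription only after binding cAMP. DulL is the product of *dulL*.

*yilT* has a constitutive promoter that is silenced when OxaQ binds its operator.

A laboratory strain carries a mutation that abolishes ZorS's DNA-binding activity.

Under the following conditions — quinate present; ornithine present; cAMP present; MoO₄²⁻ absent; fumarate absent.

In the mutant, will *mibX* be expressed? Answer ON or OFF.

cAMP is present, so SibT is active.
Ornithine is present, so GixQ is active.
Activator SibT is present, so *dulL* is transcribed.
So DulL is produced and active.
With repressor DulL bound, *quvF* is not transcribed.
So QuvF is not produced.
ZorS is non-functional in this strain, so it has no effect.
Quinate is present, so ElnR is inactive.
MoO₄²⁻ is absent, so OxaQ is inactive.
With no repressor bound, *yilT* is transcribed.
So YilT is produced and active.
No repressor is bound and YilT is active, so *gorW* is transcribed.
So GorW is produced and active.
Activator GorW is present, so *mibX* is transcribed.

ON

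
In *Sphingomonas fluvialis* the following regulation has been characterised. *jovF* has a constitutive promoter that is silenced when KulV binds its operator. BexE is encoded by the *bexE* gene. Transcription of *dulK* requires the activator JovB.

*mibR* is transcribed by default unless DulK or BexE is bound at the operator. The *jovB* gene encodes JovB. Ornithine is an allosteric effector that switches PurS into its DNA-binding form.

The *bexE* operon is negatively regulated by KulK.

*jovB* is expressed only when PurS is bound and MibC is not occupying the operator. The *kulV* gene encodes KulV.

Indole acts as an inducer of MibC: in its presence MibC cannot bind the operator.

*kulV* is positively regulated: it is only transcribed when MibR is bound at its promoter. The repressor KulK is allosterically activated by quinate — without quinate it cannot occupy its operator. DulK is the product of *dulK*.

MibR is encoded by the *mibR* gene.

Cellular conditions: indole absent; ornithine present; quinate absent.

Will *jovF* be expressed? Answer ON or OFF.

ON

Indole is absent, so MibC is active.
Ornithine is present, so PurS is active.
With repressor MibC bound, *jovB* is not transcribed.
So JovB is not produced.
Required activator JovB is absent, so *dulK* is not transcribed.
So DulK is not produced.
Quinate is absent, so KulK is inactive.
With no repressor bound, *bexE* is transcribed.
So BexE is produced and active.
With repressor BexE bound, *mibR* is not transcribed.
So MibR is not produced.
Required activator MibR is absent, so *kulV* is not transcribed.
So KulV is not produced.
With no repressor bound, *jovF* is transcribed.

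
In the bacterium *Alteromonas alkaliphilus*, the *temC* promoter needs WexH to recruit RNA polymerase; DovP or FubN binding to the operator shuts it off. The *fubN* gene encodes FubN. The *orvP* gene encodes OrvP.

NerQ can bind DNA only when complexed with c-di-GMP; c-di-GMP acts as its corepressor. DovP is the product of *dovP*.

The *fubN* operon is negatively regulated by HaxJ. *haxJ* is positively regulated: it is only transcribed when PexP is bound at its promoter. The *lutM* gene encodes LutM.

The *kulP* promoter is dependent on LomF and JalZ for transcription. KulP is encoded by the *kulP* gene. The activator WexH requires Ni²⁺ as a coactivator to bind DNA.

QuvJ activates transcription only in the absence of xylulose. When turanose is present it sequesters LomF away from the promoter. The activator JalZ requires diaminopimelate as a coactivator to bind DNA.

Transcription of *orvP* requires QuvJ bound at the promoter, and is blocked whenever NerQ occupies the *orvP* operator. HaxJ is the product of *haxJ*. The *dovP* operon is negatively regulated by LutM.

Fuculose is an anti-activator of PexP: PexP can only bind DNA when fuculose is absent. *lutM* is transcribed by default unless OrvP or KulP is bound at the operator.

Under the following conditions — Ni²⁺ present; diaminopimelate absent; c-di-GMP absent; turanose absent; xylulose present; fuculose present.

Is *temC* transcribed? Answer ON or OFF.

OFF

c-di-GMP is absent, so NerQ is inactive.
Xylulose is present, so QuvJ is inactive.
Required activator QuvJ is absent, so *orvP* is not transcribed.
So OrvP is not produced.
Turanose is absent, so LomF is active.
Diaminopimelate is absent, so JalZ is inactive.
Required activator JalZ is absent, so *kulP* is not transcribed.
So KulP is not produced.
With no repressor bound, *lutM* is transcribed.
So LutM is produced and active.
With repressor LutM bound, *dovP* is not transcribed.
So DovP is not produced.
Ni²⁺ is present, so WexH is active.
Fuculose is present, so PexP is inactive.
Required activator PexP is absent, so *haxJ* is not transcribed.
So HaxJ is not produced.
With no repressor bound, *fubN* is transcribed.
So FubN is produced and active.
With repressor FubN bound, *temC* is not transcribed.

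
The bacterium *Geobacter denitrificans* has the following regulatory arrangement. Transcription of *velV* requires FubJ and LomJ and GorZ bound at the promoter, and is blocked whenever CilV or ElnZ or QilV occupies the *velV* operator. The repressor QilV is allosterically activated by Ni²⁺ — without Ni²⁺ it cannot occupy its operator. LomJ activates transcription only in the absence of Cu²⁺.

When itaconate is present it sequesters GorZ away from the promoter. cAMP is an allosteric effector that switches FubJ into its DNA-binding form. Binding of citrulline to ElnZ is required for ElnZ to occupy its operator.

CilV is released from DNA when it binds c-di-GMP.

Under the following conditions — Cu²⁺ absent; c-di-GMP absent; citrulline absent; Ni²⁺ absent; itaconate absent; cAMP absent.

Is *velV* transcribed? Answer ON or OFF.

cAMP is absent, so FubJ is inactive.
Cu²⁺ is absent, so LomJ is active.
Itaconate is absent, so GorZ is active.
c-di-GMP is absent, so CilV is active.
Citrulline is absent, so ElnZ is inactive.
Ni²⁺ is absent, so QilV is inactive.
With repressor CilV bound, *velV* is not transcribed.

OFF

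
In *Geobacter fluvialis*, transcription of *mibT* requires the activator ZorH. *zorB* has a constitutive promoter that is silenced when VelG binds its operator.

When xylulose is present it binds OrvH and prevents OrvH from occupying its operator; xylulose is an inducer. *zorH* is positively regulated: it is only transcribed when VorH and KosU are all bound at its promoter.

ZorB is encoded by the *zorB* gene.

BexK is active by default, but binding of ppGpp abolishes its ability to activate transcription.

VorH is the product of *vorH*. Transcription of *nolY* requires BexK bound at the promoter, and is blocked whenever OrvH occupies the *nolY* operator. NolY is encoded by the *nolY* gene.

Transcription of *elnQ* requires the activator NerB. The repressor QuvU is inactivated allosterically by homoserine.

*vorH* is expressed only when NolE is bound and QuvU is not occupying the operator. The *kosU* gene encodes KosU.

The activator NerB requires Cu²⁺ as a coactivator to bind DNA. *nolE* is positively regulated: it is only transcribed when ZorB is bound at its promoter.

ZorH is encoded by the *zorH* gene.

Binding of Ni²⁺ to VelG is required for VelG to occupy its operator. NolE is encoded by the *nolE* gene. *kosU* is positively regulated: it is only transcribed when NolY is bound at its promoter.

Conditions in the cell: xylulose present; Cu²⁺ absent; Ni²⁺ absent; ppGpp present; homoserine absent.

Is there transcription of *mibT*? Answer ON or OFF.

OFF

Ni²⁺ is absent, so VelG is inactive.
With no repressor bound, *zorB* is transcribed.
So ZorB is produced and active.
No repressor is bound and ZorB is active, so *nolE* is transcribed.
So NolE is produced and active.
Homoserine is absent, so QuvU is active.
With repressor QuvU bound, *vorH* is not transcribed.
So VorH is not produced.
Xylulose is present, so OrvH is inactive.
ppGpp is present, so BexK is inactive.
Required activator BexK is absent, so *nolY* is not transcribed.
So NolY is not produced.
Required activator NolY is absent, so *kosU* is not transcribed.
So KosU is not produced.
Required activator VorH is absent, so *zorH* is not transcribed.
So ZorH is not produced.
Required activator ZorH is absent, so *mibT* is not transcribed.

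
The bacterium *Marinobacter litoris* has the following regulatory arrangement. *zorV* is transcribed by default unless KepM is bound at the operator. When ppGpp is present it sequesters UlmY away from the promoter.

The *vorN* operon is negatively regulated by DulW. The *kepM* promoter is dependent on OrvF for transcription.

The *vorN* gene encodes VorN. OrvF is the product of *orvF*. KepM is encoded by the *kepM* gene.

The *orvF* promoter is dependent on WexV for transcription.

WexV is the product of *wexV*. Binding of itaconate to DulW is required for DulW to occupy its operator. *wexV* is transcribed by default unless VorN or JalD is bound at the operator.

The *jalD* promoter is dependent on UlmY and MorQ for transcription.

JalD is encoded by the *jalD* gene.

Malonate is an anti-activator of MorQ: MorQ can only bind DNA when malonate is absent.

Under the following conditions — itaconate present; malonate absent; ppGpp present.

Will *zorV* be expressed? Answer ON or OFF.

OFF

Itaconate is present, so DulW is active.
With repressor DulW bound, *vorN* is not transcribed.
So VorN is not produced.
ppGpp is present, so UlmY is inactive.
Malonate is absent, so MorQ is active.
Required activator UlmY is absent, so *jalD* is not transcribed.
So JalD is not produced.
With no repressor bound, *wexV* is transcribed.
So WexV is produced and active.
No repressor is bound and WexV is active, so *orvF* is transcribed.
So OrvF is produced and active.
No repressor is bound and OrvF is active, so *kepM* is transcribed.
So KepM is produced and active.
With repressor KepM bound, *zorV* is not transcribed.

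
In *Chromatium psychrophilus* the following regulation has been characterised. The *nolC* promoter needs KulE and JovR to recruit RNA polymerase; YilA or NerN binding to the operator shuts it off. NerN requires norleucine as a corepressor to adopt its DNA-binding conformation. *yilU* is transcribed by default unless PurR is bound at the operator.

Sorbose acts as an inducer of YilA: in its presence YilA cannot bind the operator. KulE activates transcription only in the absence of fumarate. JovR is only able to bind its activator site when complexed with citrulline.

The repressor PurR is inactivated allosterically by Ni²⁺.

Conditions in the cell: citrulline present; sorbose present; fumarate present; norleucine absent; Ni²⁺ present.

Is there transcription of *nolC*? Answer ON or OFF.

OFF

Sorbose is present, so YilA is inactive.
Norleucine is absent, so NerN is inactive.
Fumarate is present, so KulE is inactive.
Citrulline is present, so JovR is active.
Required activator KulE is absent, so *nolC* is not transcribed.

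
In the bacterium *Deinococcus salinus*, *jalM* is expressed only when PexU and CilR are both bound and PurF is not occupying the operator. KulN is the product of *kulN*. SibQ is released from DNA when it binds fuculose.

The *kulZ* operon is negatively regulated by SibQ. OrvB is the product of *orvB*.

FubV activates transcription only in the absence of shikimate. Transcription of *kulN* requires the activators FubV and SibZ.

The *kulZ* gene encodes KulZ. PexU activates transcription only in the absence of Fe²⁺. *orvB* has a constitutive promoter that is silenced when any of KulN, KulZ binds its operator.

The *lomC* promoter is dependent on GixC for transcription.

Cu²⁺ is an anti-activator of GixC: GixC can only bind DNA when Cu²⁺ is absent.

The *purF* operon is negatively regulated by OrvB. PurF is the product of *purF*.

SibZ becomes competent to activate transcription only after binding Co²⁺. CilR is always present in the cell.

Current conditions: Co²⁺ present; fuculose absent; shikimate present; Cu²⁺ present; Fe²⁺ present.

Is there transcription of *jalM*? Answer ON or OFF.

Fe²⁺ is present, so PexU is inactive.
Shikimate is present, so FubV is inactive.
Co²⁺ is present, so SibZ is active.
Required activator FubV is absent, so *kulN* is not transcribed.
So KulN is not produced.
Fuculose is absent, so SibQ is active.
With repressor SibQ bound, *kulZ* is not transcribed.
So KulZ is not produced.
With no repressor bound, *orvB* is transcribed.
So OrvB is produced and active.
With repressor OrvB bound, *purF* is not transcribed.
So PurF is not produced.
CilR is produced constitutively and is active.
Required activator PexU is absent, so *jalM* is not transcribed.

OFF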